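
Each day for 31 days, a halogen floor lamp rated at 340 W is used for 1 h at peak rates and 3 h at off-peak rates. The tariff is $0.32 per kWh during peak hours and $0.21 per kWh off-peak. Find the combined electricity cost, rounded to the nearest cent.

Peak energy = 0.34 kW × 1 h × 31 = 10.54 kWh
Off-peak energy = 0.34 kW × 3 h × 31 = 31.62 kWh
Cost = 10.54 × $0.32 + 31.62 × $0.21 = $3.3728 + $6.6402 = $10.01

$10.01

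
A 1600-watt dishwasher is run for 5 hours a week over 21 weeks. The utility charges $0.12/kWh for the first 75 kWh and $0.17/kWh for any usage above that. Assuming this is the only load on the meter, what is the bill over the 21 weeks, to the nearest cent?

$24.81

Runtime = 5 h/week × 21 weeks = 105 h
Energy = 1.6 kW × 105 h = 168 kWh
Tier 1 (0–75 kWh): 75 × $0.12 = $9
Above 75 kWh: 93 × $0.17 = $15.81
Bill = $24.81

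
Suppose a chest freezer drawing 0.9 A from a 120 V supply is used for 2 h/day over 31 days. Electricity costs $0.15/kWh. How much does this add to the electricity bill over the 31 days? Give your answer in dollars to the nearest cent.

Power = 0.9 A × 120 V = 108 W = 0.108 kW
Runtime = 2 h/day × 31 days = 62 h
Energy = 0.108 kW × 62 h = 6.696 kWh
Cost = 6.696 kWh × $0.15/kWh = $1.00

$1.00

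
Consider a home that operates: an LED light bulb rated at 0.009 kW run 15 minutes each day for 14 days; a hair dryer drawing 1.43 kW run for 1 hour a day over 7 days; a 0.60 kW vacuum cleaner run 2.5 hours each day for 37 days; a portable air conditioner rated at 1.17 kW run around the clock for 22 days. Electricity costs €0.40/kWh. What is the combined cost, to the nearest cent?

LED light bulb: Runtime = 15 min × 14 = 210 min = 3.5 h
LED light bulb: 0.009 kW × 3.5 h = 0.0315 kWh
hair dryer: Runtime = 1 h/day × 7 days = 7 h
hair dryer: 1.43 kW × 7 h = 10.01 kWh
vacuum cleaner: Runtime = 2.5 h/day × 37 days = 92.5 h
vacuum cleaner: 0.6 kW × 92.5 h = 55.5 kWh
portable air conditioner: Runtime = 24 h × 22 = 528 h
portable air conditioner: 1.17 kW × 528 h = 617.76 kWh
Total energy = 683.3015 kWh
Cost = 683.3015 × €0.40 = €273.32

€273.32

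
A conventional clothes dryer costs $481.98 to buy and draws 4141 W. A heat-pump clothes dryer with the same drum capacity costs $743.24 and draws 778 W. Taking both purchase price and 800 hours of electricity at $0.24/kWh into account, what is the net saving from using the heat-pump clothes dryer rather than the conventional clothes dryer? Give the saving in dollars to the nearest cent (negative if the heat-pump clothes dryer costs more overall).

conventional clothes dryer: $481.98 + (4141/1000) kW × 800 h × $0.24 = $481.98 + $795.072 = $1277.052
heat-pump clothes dryer: $743.24 + (778/1000) kW × 800 h × $0.24 = $743.24 + $149.376 = $892.616
Saving = $1277.052 − $892.616 = $384.436 → $384.44

$384.44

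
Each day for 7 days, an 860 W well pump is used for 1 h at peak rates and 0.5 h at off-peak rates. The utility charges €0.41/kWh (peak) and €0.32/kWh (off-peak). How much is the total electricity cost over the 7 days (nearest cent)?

Peak energy = 0.86 kW × 1 h × 7 = 6.02 kWh
Off-peak energy = 0.86 kW × 0.5 h × 7 = 3.01 kWh
Cost = 6.02 × €0.41 + 3.01 × €0.32 = €2.4682 + €0.9632 = €3.43

€3.43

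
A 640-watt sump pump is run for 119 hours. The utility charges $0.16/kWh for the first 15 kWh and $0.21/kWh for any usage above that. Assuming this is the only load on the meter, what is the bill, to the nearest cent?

Energy = 0.64 kW × 119 h = 76.16 kWh
Tier 1 (0–15 kWh): 15 × $0.16 = $2.4
Above 15 kWh: 61.16 × $0.21 = $12.8436
Bill = $15.24

$15.24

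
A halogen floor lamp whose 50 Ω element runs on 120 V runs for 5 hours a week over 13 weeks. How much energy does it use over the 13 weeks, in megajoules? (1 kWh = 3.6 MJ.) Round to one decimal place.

Power = V²/R = 120²/50 = 288 W = 0.288 kW
Runtime = 5 h/week × 13 weeks = 65 h
Energy = 0.288 kW × 65 h = 18.72 kWh
= 18.72 × 3.6 MJ = 67.4 MJ

67.4 MJ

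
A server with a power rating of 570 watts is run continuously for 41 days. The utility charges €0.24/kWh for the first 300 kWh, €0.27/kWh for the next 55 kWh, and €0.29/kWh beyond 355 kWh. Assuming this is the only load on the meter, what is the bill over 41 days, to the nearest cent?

€146.56

Runtime = 24 h × 41 = 984 h
Energy = 0.57 kW × 984 h = 560.88 kWh
Tier 1 (0–300 kWh): 300 × €0.24 = €72
Tier 2 (300–355 kWh): 55 × €0.27 = €14.85
Above 355 kWh: 205.88 × €0.29 = €59.7052
Bill = €146.56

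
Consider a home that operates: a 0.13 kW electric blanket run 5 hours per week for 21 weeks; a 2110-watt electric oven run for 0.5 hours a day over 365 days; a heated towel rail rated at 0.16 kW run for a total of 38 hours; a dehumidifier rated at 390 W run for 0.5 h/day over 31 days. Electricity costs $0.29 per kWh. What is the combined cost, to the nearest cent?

$119.15

electric blanket: Runtime = 5 h/week × 21 weeks = 105 h
electric blanket: 0.13 kW × 105 h = 13.65 kWh
electric oven: Runtime = 0.5 h/day × 365 days = 182.5 h
electric oven: 2.11 kW × 182.5 h = 385.075 kWh
heated towel rail: 0.16 kW × 38 h = 6.08 kWh
dehumidifier: Runtime = 0.5 h/day × 31 days = 15.5 h
dehumidifier: 0.39 kW × 15.5 h = 6.045 kWh
Total energy = 410.85 kWh
Cost = 410.85 × $0.29 = $119.15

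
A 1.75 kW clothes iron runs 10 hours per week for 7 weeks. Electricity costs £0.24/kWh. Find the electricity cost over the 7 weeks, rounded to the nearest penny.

£29.40

Runtime = 10 h/week × 7 weeks = 70 h
Energy = 1.75 kW × 70 h = 122.5 kWh
Cost = 122.5 kWh × £0.24/kWh = £29.40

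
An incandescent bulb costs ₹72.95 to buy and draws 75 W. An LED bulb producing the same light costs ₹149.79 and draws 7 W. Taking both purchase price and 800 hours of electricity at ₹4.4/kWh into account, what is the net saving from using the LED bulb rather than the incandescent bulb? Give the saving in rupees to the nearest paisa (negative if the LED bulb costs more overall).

incandescent bulb: ₹72.95 + (75/1000) kW × 800 h × ₹4.4 = ₹72.95 + ₹264 = ₹336.95
LED bulb: ₹149.79 + (7/1000) kW × 800 h × ₹4.4 = ₹149.79 + ₹24.64 = ₹174.43
Saving = ₹336.95 − ₹174.43 = ₹162.52

₹162.52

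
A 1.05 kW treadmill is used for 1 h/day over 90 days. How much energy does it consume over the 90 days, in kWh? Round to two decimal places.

94.50 kWh

Runtime = 1 h/day × 90 days = 90 h
Energy = 1.05 kW × 90 h = 94.5 kWh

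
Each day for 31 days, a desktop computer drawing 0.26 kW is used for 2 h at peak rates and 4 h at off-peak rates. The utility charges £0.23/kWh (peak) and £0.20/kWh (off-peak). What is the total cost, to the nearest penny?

£10.16

Peak energy = 0.26 kW × 2 h × 31 = 16.12 kWh
Off-peak energy = 0.26 kW × 4 h × 31 = 32.24 kWh
Cost = 16.12 × £0.23 + 32.24 × £0.20 = £3.7076 + £6.448 = £10.16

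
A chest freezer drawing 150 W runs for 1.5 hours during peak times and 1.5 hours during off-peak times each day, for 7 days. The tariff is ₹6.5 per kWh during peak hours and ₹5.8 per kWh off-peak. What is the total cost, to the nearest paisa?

₹19.37

Peak energy = 0.15 kW × 1.5 h × 7 = 1.575 kWh
Off-peak energy = 0.15 kW × 1.5 h × 7 = 1.575 kWh
Cost = 1.575 × ₹6.5 + 1.575 × ₹5.8 = ₹10.2375 + ₹9.135 = ₹19.37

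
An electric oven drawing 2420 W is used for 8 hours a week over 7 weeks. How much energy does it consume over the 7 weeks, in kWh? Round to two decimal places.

135.52 kWh

Runtime = 8 h/week × 7 weeks = 56 h
Energy = 2.42 kW × 56 h = 135.52 kWh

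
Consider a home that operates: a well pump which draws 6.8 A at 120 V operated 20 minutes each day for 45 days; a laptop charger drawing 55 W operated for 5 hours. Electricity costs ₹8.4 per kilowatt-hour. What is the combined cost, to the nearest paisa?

₹105.13

well pump: Power = 6.8 A × 120 V = 816 W = 0.816 kW
well pump: Runtime = 20 min × 45 = 900 min = 15 h
well pump: 0.816 kW × 15 h = 12.24 kWh
laptop charger: 0.055 kW × 5 h = 0.275 kWh
Total energy = 12.515 kWh
Cost = 12.515 × ₹8.4 = ₹105.13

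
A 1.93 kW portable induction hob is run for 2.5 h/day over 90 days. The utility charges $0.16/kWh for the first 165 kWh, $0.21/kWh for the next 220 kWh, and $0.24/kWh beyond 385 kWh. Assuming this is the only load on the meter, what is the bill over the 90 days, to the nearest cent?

Runtime = 2.5 h/day × 90 days = 225 h
Energy = 1.93 kW × 225 h = 434.25 kWh
Tier 1 (0–165 kWh): 165 × $0.16 = $26.4
Tier 2 (165–385 kWh): 220 × $0.21 = $46.2
Above 385 kWh: 49.25 × $0.24 = $11.82
Bill = $84.42

$84.42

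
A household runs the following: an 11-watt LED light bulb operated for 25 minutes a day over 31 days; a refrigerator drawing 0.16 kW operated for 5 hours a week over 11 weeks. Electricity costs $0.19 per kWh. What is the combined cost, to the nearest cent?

LED light bulb: Runtime = 25 min × 31 = 775 min = 12.916666… h
LED light bulb: 0.011 kW × 12.916666… h = 0.142083… kWh
refrigerator: Runtime = 5 h/week × 11 weeks = 55 h
refrigerator: 0.16 kW × 55 h = 8.8 kWh
Total energy = 8.942083… kWh
Cost = 8.942083… × $0.19 = $1.70

$1.70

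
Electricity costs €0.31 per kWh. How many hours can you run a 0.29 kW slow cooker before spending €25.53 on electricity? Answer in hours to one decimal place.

284.0 h

Energy available = €25.53 ÷ €0.31/kWh = 82.3548 kWh
Hours = 82.3548 kWh ÷ 0.29 kW = 284.0 h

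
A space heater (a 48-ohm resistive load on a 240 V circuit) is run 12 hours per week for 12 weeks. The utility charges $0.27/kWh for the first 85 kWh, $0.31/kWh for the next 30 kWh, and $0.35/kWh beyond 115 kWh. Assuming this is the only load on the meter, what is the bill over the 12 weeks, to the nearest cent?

$52.48

Power = V²/R = 240²/48 = 1200 W = 1.2 kW
Runtime = 12 h/week × 12 weeks = 144 h
Energy = 1.2 kW × 144 h = 172.8 kWh
Tier 1 (0–85 kWh): 85 × $0.27 = $22.95
Tier 2 (85–115 kWh): 30 × $0.31 = $9.3
Above 115 kWh: 57.8 × $0.35 = $20.23
Bill = $52.48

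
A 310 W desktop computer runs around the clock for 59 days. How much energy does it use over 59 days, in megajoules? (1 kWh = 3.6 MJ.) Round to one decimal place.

Runtime = 24 h × 59 = 1416 h
Energy = 0.31 kW × 1416 h = 438.96 kWh
= 438.96 × 3.6 MJ = 1580.3 MJ

1580.3 MJ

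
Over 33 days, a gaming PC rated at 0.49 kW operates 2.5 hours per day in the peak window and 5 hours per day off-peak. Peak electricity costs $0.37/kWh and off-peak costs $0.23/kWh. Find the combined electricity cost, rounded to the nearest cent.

Peak energy = 0.49 kW × 2.5 h × 33 = 40.425 kWh
Off-peak energy = 0.49 kW × 5 h × 33 = 80.85 kWh
Cost = 40.425 × $0.37 + 80.85 × $0.23 = $14.95725 + $18.5955 = $33.55

$33.55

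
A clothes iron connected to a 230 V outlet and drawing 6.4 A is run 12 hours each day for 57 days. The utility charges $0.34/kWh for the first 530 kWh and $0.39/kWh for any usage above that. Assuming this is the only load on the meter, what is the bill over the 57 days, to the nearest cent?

$366.17

Power = 6.4 A × 230 V = 1472 W = 1.472 kW
Runtime = 12 h/day × 57 days = 684 h
Energy = 1.472 kW × 684 h = 1006.848 kWh
Tier 1 (0–530 kWh): 530 × $0.34 = $180.2
Above 530 kWh: 476.848 × $0.39 = $185.97072
Bill = $366.17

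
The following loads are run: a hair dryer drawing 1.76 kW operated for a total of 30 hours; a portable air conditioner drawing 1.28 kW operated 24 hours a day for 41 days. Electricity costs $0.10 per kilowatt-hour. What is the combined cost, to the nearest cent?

hair dryer: 1.76 kW × 30 h = 52.8 kWh
portable air conditioner: Runtime = 24 h × 41 = 984 h
portable air conditioner: 1.28 kW × 984 h = 1259.52 kWh
Total energy = 1312.32 kWh
Cost = 1312.32 × $0.10 = $131.23

$131.23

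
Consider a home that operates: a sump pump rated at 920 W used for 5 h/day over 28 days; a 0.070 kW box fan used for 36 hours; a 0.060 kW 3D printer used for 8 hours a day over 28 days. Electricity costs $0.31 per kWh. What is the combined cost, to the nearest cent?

sump pump: Runtime = 5 h/day × 28 days = 140 h
sump pump: 0.92 kW × 140 h = 128.8 kWh
box fan: 0.07 kW × 36 h = 2.52 kWh
3D printer: Runtime = 8 h/day × 28 days = 224 h
3D printer: 0.06 kW × 224 h = 13.44 kWh
Total energy = 144.76 kWh
Cost = 144.76 × $0.31 = $44.88

$44.88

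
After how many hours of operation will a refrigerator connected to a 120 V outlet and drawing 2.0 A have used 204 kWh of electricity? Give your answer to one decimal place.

850.0 h

Power = 2.0 A × 120 V = 240 W = 0.24 kW
Hours = 204 kWh ÷ 0.24 kW = 850.0 h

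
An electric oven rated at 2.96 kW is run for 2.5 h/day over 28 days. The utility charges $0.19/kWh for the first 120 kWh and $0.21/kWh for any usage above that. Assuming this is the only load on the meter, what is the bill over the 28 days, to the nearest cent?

$41.11

Runtime = 2.5 h/day × 28 days = 70 h
Energy = 2.96 kW × 70 h = 207.2 kWh
Tier 1 (0–120 kWh): 120 × $0.19 = $22.8
Above 120 kWh: 87.2 × $0.21 = $18.312
Bill = $41.11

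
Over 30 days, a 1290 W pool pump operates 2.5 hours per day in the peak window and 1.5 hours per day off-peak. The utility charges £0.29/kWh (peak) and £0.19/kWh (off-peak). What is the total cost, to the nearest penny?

£39.09

Peak energy = 1.29 kW × 2.5 h × 30 = 96.75 kWh
Off-peak energy = 1.29 kW × 1.5 h × 30 = 58.05 kWh
Cost = 96.75 × £0.29 + 58.05 × £0.19 = £28.0575 + £11.0295 = £39.09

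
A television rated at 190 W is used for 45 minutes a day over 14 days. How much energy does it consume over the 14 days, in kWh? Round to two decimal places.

Runtime = 45 min × 14 = 630 min = 10.5 h
Energy = 0.19 kW × 10.5 h = 1.995 kWh ≈ 2.00 kWh

2.00 kWh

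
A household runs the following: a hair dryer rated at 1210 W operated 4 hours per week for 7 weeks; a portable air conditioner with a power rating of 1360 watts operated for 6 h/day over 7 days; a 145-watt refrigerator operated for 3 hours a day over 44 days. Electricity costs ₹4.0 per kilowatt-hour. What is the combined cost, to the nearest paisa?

hair dryer: Runtime = 4 h/week × 7 weeks = 28 h
hair dryer: 1.21 kW × 28 h = 33.88 kWh
portable air conditioner: Runtime = 6 h/day × 7 days = 42 h
portable air conditioner: 1.36 kW × 42 h = 57.12 kWh
refrigerator: Runtime = 3 h/day × 44 days = 132 h
refrigerator: 0.145 kW × 132 h = 19.14 kWh
Total energy = 110.14 kWh
Cost = 110.14 × ₹4.0 = ₹440.56

₹440.56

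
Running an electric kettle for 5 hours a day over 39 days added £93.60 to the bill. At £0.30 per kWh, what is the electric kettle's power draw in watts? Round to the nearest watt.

Energy = £93.60 ÷ £0.30/kWh = 312 kWh
Runtime = 5 h/day × 39 days = 195 h
Power = 312 kWh ÷ 195 h = 1.6 kW = 1600 W

1600 W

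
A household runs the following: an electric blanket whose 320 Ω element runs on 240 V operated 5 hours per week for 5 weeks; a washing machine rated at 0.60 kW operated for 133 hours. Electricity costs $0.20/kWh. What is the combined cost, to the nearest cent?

$16.86

electric blanket: Power = V²/R = 240²/320 = 180 W = 0.18 kW
electric blanket: Runtime = 5 h/week × 5 weeks = 25 h
electric blanket: 0.18 kW × 25 h = 4.5 kWh
washing machine: 0.6 kW × 133 h = 79.8 kWh
Total energy = 84.3 kWh
Cost = 84.3 × $0.20 = $16.86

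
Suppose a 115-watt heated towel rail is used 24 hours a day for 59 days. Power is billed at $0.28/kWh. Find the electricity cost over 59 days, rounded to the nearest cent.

$45.60

Runtime = 24 h × 59 = 1416 h
Energy = 0.115 kW × 1416 h = 162.84 kWh
Cost = 162.84 kWh × $0.28/kWh = $45.60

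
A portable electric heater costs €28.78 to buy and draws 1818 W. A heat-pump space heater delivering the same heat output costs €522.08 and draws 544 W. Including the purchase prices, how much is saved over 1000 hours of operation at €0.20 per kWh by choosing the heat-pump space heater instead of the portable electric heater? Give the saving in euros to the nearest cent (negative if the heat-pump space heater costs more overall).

portable electric heater: €28.78 + (1818/1000) kW × 1000 h × €0.20 = €28.78 + €363.6 = €392.38
heat-pump space heater: €522.08 + (544/1000) kW × 1000 h × €0.20 = €522.08 + €108.8 = €630.88
Saving = €392.38 − €630.88 = −€238.5

-€238.50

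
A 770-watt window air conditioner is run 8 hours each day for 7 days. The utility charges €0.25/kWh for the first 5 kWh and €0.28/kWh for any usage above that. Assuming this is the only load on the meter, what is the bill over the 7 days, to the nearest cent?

Runtime = 8 h/day × 7 days = 56 h
Energy = 0.77 kW × 56 h = 43.12 kWh
Tier 1 (0–5 kWh): 5 × €0.25 = €1.25
Above 5 kWh: 38.12 × €0.28 = €10.6736
Bill = €11.92

€11.92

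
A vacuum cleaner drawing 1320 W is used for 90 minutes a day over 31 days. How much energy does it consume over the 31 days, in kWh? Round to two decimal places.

Runtime = 90 min × 31 = 2790 min = 46.5 h
Energy = 1.32 kW × 46.5 h = 61.38 kWh

61.38 kWh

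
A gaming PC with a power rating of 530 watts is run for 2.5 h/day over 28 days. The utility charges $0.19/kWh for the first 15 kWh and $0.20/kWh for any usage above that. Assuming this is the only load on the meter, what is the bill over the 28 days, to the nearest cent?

$7.27

Runtime = 2.5 h/day × 28 days = 70 h
Energy = 0.53 kW × 70 h = 37.1 kWh
Tier 1 (0–15 kWh): 15 × $0.19 = $2.85
Above 15 kWh: 22.1 × $0.20 = $4.42
Bill = $7.27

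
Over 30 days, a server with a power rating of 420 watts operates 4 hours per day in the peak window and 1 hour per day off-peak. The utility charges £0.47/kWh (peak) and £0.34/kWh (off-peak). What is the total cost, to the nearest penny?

£27.97

Peak energy = 0.42 kW × 4 h × 30 = 50.4 kWh
Off-peak energy = 0.42 kW × 1 h × 30 = 12.6 kWh
Cost = 50.4 × £0.47 + 12.6 × £0.34 = £23.688 + £4.284 = £27.97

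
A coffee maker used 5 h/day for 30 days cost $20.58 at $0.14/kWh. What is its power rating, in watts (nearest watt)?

Energy = $20.58 ÷ $0.14/kWh = 147 kWh
Runtime = 5 h/day × 30 days = 150 h
Power = 147 kWh ÷ 150 h = 0.98 kW = 980 W

980 W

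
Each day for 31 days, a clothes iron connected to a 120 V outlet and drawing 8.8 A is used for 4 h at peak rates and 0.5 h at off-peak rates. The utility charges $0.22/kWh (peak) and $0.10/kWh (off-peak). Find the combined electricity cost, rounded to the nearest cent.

$30.44

Power = 8.8 A × 120 V = 1056 W = 1.056 kW
Peak energy = 1.056 kW × 4 h × 31 = 130.944 kWh
Off-peak energy = 1.056 kW × 0.5 h × 31 = 16.368 kWh
Cost = 130.944 × $0.22 + 16.368 × $0.10 = $28.80768 + $1.6368 = $30.44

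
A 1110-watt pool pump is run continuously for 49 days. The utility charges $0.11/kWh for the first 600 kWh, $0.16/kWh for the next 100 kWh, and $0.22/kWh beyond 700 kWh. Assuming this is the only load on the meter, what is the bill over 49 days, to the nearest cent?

$215.18

Runtime = 24 h × 49 = 1176 h
Energy = 1.11 kW × 1176 h = 1305.36 kWh
Tier 1 (0–600 kWh): 600 × $0.11 = $66
Tier 2 (600–700 kWh): 100 × $0.16 = $16
Above 700 kWh: 605.36 × $0.22 = $133.1792
Bill = $215.18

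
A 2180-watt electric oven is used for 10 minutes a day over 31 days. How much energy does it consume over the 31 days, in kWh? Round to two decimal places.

11.26 kWh

Runtime = 10 min × 31 = 310 min = 5.166666… h
Energy = 2.18 kW × 5.166666… h = 11.263333… kWh ≈ 11.26 kWh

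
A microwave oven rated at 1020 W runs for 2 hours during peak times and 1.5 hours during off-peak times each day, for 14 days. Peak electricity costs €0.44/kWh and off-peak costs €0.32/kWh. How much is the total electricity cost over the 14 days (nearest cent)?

Peak energy = 1.02 kW × 2 h × 14 = 28.56 kWh
Off-peak energy = 1.02 kW × 1.5 h × 14 = 21.42 kWh
Cost = 28.56 × €0.44 + 21.42 × €0.32 = €12.5664 + €6.8544 = €19.42

€19.42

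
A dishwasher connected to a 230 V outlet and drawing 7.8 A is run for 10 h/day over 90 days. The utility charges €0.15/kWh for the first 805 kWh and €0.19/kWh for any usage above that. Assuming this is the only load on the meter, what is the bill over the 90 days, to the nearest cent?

Power = 7.8 A × 230 V = 1794 W = 1.794 kW
Runtime = 10 h/day × 90 days = 900 h
Energy = 1.794 kW × 900 h = 1614.6 kWh
Tier 1 (0–805 kWh): 805 × €0.15 = €120.75
Above 805 kWh: 809.6 × €0.19 = €153.824
Bill = €274.57

€274.57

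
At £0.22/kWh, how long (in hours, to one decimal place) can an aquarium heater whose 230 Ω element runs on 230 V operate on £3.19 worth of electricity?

Power = V²/R = 230²/230 = 230 W = 0.23 kW
Energy available = £3.19 ÷ £0.22/kWh = 14.5 kWh
Hours = 14.5 kWh ÷ 0.23 kW = 63.0 h

63.0 h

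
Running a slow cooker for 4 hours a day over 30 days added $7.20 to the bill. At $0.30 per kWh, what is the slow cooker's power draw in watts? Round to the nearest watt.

200 W

Energy = $7.20 ÷ $0.30/kWh = 24 kWh
Runtime = 4 h/day × 30 days = 120 h
Power = 24 kWh ÷ 120 h = 0.2 kW = 200 W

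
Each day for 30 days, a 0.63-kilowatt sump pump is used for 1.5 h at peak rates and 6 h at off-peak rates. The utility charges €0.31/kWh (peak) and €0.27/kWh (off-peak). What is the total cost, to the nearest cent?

Peak energy = 0.63 kW × 1.5 h × 30 = 28.35 kWh
Off-peak energy = 0.63 kW × 6 h × 30 = 113.4 kWh
Cost = 28.35 × €0.31 + 113.4 × €0.27 = €8.7885 + €30.618 = €39.41

€39.41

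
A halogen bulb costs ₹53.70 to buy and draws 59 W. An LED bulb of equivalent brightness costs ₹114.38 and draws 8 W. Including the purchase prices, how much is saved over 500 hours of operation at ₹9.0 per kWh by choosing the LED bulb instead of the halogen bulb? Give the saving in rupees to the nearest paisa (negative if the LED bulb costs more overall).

₹168.82

halogen bulb: ₹53.70 + (59/1000) kW × 500 h × ₹9.0 = ₹53.70 + ₹265.5 = ₹319.2
LED bulb: ₹114.38 + (8/1000) kW × 500 h × ₹9.0 = ₹114.38 + ₹36 = ₹150.38
Saving = ₹319.2 − ₹150.38 = ₹168.82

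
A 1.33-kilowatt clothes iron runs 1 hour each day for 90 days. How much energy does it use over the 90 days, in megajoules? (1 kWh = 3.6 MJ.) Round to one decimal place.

430.9 MJ

Runtime = 1 h/day × 90 days = 90 h
Energy = 1.33 kW × 90 h = 119.7 kWh
= 119.7 × 3.6 MJ = 430.9 MJ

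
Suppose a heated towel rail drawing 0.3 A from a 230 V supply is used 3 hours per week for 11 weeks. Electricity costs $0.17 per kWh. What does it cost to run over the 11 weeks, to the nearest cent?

$0.39

Power = 0.3 A × 230 V = 69 W = 0.069 kW
Runtime = 3 h/week × 11 weeks = 33 h
Energy = 0.069 kW × 33 h = 2.277 kWh
Cost = 2.277 kWh × $0.17/kWh = $0.39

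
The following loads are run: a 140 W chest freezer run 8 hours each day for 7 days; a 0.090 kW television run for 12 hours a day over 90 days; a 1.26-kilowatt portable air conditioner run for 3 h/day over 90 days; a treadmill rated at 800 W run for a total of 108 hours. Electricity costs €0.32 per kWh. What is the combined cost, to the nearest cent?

€170.12

chest freezer: Runtime = 8 h/day × 7 days = 56 h
chest freezer: 0.14 kW × 56 h = 7.84 kWh
television: Runtime = 12 h/day × 90 days = 1080 h
television: 0.09 kW × 1080 h = 97.2 kWh
portable air conditioner: Runtime = 3 h/day × 90 days = 270 h
portable air conditioner: 1.26 kW × 270 h = 340.2 kWh
treadmill: 0.8 kW × 108 h = 86.4 kWh
Total energy = 531.64 kWh
Cost = 531.64 × €0.32 = €170.12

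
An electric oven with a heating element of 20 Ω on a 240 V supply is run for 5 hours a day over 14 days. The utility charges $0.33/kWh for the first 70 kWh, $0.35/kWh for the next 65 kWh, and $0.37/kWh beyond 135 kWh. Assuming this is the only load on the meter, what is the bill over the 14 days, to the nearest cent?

Power = V²/R = 240²/20 = 2880 W = 2.88 kW
Runtime = 5 h/day × 14 days = 70 h
Energy = 2.88 kW × 70 h = 201.6 kWh
Tier 1 (0–70 kWh): 70 × $0.33 = $23.1
Tier 2 (70–135 kWh): 65 × $0.35 = $22.75
Above 135 kWh: 66.6 × $0.37 = $24.642
Bill = $70.49

$70.49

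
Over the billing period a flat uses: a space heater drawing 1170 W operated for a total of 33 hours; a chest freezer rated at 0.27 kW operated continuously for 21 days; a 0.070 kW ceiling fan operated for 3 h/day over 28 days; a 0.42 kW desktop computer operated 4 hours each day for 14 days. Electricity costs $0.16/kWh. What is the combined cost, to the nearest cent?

space heater: 1.17 kW × 33 h = 38.61 kWh
chest freezer: Runtime = 24 h × 21 = 504 h
chest freezer: 0.27 kW × 504 h = 136.08 kWh
ceiling fan: Runtime = 3 h/day × 28 days = 84 h
ceiling fan: 0.07 kW × 84 h = 5.88 kWh
desktop computer: Runtime = 4 h/day × 14 days = 56 h
desktop computer: 0.42 kW × 56 h = 23.52 kWh
Total energy = 204.09 kWh
Cost = 204.09 × $0.16 = $32.65

$32.65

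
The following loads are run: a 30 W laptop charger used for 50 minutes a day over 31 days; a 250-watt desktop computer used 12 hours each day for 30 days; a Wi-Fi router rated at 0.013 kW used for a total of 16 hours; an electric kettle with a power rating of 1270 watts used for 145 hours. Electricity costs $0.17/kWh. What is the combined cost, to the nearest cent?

$46.77

laptop charger: Runtime = 50 min × 31 = 1550 min = 25.833333… h
laptop charger: 0.03 kW × 25.833333… h = 0.775 kWh
desktop computer: Runtime = 12 h/day × 30 days = 360 h
desktop computer: 0.25 kW × 360 h = 90 kWh
Wi-Fi router: 0.013 kW × 16 h = 0.208 kWh
electric kettle: 1.27 kW × 145 h = 184.15 kWh
Total energy = 275.133 kWh
Cost = 275.133 × $0.17 = $46.77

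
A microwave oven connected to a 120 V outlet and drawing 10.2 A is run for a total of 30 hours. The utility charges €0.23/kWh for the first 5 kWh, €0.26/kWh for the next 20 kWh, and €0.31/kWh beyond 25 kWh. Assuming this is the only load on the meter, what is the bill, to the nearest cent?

€9.98

Power = 10.2 A × 120 V = 1224 W = 1.224 kW
Energy = 1.224 kW × 30 h = 36.72 kWh
Tier 1 (0–5 kWh): 5 × €0.23 = €1.15
Tier 2 (5–25 kWh): 20 × €0.26 = €5.2
Above 25 kWh: 11.72 × €0.31 = €3.6332
Bill = €9.98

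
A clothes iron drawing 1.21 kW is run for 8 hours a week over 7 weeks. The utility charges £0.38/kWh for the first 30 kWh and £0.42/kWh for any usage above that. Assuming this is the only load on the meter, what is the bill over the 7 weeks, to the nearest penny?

£27.26

Runtime = 8 h/week × 7 weeks = 56 h
Energy = 1.21 kW × 56 h = 67.76 kWh
Tier 1 (0–30 kWh): 30 × £0.38 = £11.4
Above 30 kWh: 37.76 × £0.42 = £15.8592
Bill = £27.26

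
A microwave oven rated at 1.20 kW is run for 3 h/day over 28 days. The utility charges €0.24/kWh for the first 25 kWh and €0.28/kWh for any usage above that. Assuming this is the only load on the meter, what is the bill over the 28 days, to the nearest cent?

€27.22

Runtime = 3 h/day × 28 days = 84 h
Energy = 1.2 kW × 84 h = 100.8 kWh
Tier 1 (0–25 kWh): 25 × €0.24 = €6
Above 25 kWh: 75.8 × €0.28 = €21.224
Bill = €27.22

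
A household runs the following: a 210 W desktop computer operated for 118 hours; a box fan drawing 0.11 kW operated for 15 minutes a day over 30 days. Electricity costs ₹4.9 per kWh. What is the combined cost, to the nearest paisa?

₹125.46

desktop computer: 0.21 kW × 118 h = 24.78 kWh
box fan: Runtime = 15 min × 30 = 450 min = 7.5 h
box fan: 0.11 kW × 7.5 h = 0.825 kWh
Total energy = 25.605 kWh
Cost = 25.605 × ₹4.9 = ₹125.46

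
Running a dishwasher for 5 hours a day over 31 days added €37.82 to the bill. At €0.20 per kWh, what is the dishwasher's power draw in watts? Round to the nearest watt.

Energy = €37.82 ÷ €0.20/kWh = 189.1 kWh
Runtime = 5 h/day × 31 days = 155 h
Power = 189.1 kWh ÷ 155 h = 1.22 kW = 1220 W

1220 W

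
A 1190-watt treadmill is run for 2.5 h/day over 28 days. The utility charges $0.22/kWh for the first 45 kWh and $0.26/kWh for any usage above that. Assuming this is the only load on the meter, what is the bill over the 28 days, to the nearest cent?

Runtime = 2.5 h/day × 28 days = 70 h
Energy = 1.19 kW × 70 h = 83.3 kWh
Tier 1 (0–45 kWh): 45 × $0.22 = $9.9
Above 45 kWh: 38.3 × $0.26 = $9.958
Bill = $19.86

$19.86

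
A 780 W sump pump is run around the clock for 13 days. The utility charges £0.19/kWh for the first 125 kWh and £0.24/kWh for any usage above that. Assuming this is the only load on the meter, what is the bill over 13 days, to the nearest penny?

Runtime = 24 h × 13 = 312 h
Energy = 0.78 kW × 312 h = 243.36 kWh
Tier 1 (0–125 kWh): 125 × £0.19 = £23.75
Above 125 kWh: 118.36 × £0.24 = £28.4064
Bill = £52.16

£52.16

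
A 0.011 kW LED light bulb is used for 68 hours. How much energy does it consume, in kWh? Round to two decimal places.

0.75 kWh

Energy = 0.011 kW × 68 h = 0.748 kWh ≈ 0.75 kWh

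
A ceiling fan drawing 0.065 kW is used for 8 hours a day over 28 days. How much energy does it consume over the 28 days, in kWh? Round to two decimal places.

14.56 kWh

Runtime = 8 h/day × 28 days = 224 h
Energy = 0.065 kW × 224 h = 14.56 kWh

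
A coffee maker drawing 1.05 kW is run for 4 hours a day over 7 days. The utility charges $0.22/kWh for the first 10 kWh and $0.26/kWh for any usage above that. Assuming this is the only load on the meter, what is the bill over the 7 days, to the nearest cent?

Runtime = 4 h/day × 7 days = 28 h
Energy = 1.05 kW × 28 h = 29.4 kWh
Tier 1 (0–10 kWh): 10 × $0.22 = $2.2
Above 10 kWh: 19.4 × $0.26 = $5.044
Bill = $7.24

$7.24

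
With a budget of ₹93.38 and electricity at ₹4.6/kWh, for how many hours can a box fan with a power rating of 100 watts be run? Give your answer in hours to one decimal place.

Energy available = ₹93.38 ÷ ₹4.6/kWh = 20.3 kWh
Hours = 20.3 kWh ÷ 0.1 kW = 203.0 h

203.0 h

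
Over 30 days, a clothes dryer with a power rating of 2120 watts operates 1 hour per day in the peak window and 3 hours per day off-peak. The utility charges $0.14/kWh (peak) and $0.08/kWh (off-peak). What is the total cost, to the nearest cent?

$24.17

Peak energy = 2.12 kW × 1 h × 30 = 63.6 kWh
Off-peak energy = 2.12 kW × 3 h × 30 = 190.8 kWh
Cost = 63.6 × $0.14 + 190.8 × $0.08 = $8.904 + $15.264 = $24.17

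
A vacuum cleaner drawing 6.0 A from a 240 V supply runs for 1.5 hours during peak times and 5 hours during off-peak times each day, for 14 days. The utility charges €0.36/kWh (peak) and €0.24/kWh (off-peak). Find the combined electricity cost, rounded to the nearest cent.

Power = 6.0 A × 240 V = 1440 W = 1.44 kW
Peak energy = 1.44 kW × 1.5 h × 14 = 30.24 kWh
Off-peak energy = 1.44 kW × 5 h × 14 = 100.8 kWh
Cost = 30.24 × €0.36 + 100.8 × €0.24 = €10.8864 + €24.192 = €35.08

€35.08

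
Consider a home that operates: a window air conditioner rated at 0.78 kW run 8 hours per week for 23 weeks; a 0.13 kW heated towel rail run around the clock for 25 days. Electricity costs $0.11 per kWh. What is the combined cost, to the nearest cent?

$24.37

window air conditioner: Runtime = 8 h/week × 23 weeks = 184 h
window air conditioner: 0.78 kW × 184 h = 143.52 kWh
heated towel rail: Runtime = 24 h × 25 = 600 h
heated towel rail: 0.13 kW × 600 h = 78 kWh
Total energy = 221.52 kWh
Cost = 221.52 × $0.11 = $24.37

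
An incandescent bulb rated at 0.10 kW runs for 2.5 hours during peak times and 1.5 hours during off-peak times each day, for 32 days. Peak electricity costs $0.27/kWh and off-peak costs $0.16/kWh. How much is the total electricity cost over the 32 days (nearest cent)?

Peak energy = 0.1 kW × 2.5 h × 32 = 8 kWh
Off-peak energy = 0.1 kW × 1.5 h × 32 = 4.8 kWh
Cost = 8 × $0.27 + 4.8 × $0.16 = $2.16 + $0.768 = $2.93

$2.93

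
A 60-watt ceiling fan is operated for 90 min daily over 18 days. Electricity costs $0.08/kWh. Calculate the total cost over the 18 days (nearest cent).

$0.13

Runtime = 90 min × 18 = 1620 min = 27 h
Energy = 0.06 kW × 27 h = 1.62 kWh
Cost = 1.62 kWh × $0.08/kWh = $0.13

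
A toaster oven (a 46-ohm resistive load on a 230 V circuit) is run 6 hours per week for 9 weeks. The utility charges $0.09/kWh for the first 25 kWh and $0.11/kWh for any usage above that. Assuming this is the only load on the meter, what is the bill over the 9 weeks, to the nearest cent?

$6.33

Power = V²/R = 230²/46 = 1150 W = 1.15 kW
Runtime = 6 h/week × 9 weeks = 54 h
Energy = 1.15 kW × 54 h = 62.1 kWh
Tier 1 (0–25 kWh): 25 × $0.09 = $2.25
Above 25 kWh: 37.1 × $0.11 = $4.081
Bill = $6.33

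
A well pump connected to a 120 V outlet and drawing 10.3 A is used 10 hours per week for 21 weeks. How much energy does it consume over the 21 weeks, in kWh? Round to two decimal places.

Power = 10.3 A × 120 V = 1236 W = 1.236 kW
Runtime = 10 h/week × 21 weeks = 210 h
Energy = 1.236 kW × 210 h = 259.56 kWh

259.56 kWh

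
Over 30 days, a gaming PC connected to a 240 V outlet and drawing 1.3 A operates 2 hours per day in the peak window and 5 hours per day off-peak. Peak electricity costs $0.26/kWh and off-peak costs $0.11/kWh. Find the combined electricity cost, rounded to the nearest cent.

Power = 1.3 A × 240 V = 312 W = 0.312 kW
Peak energy = 0.312 kW × 2 h × 30 = 18.72 kWh
Off-peak energy = 0.312 kW × 5 h × 30 = 46.8 kWh
Cost = 18.72 × $0.26 + 46.8 × $0.11 = $4.8672 + $5.148 = $10.02

$10.02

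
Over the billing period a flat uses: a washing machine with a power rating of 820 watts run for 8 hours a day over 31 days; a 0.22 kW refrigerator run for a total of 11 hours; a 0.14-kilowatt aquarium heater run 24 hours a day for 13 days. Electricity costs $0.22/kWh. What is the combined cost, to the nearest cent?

washing machine: Runtime = 8 h/day × 31 days = 248 h
washing machine: 0.82 kW × 248 h = 203.36 kWh
refrigerator: 0.22 kW × 11 h = 2.42 kWh
aquarium heater: Runtime = 24 h × 13 = 312 h
aquarium heater: 0.14 kW × 312 h = 43.68 kWh
Total energy = 249.46 kWh
Cost = 249.46 × $0.22 = $54.88

$54.88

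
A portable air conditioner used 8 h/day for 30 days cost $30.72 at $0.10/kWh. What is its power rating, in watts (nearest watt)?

1280 W

Energy = $30.72 ÷ $0.10/kWh = 307.2 kWh
Runtime = 8 h/day × 30 days = 240 h
Power = 307.2 kWh ÷ 240 h = 1.28 kW = 1280 W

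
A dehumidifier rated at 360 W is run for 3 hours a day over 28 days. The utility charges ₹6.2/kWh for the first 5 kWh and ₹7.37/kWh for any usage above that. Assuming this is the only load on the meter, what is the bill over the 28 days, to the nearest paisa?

₹217.02

Runtime = 3 h/day × 28 days = 84 h
Energy = 0.36 kW × 84 h = 30.24 kWh
Tier 1 (0–5 kWh): 5 × ₹6.2 = ₹31
Above 5 kWh: 25.24 × ₹7.37 = ₹186.0188
Bill = ₹217.02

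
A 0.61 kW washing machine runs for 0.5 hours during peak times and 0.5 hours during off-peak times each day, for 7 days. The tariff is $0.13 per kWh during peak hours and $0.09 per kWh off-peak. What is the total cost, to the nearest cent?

Peak energy = 0.61 kW × 0.5 h × 7 = 2.135 kWh
Off-peak energy = 0.61 kW × 0.5 h × 7 = 2.135 kWh
Cost = 2.135 × $0.13 + 2.135 × $0.09 = $0.27755 + $0.19215 = $0.47

$0.47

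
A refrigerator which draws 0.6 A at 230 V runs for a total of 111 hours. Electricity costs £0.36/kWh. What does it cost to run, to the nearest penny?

Power = 0.6 A × 230 V = 138 W = 0.138 kW
Energy = 0.138 kW × 111 h = 15.318 kWh
Cost = 15.318 kWh × £0.36/kWh = £5.51

£5.51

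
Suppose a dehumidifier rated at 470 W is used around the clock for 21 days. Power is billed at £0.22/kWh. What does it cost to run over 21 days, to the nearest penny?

£52.11

Runtime = 24 h × 21 = 504 h
Energy = 0.47 kW × 504 h = 236.88 kWh
Cost = 236.88 kWh × £0.22/kWh = £52.11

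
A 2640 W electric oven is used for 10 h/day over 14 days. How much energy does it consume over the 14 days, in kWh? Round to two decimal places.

369.60 kWh

Runtime = 10 h/day × 14 days = 140 h
Energy = 2.64 kW × 140 h = 369.6 kWh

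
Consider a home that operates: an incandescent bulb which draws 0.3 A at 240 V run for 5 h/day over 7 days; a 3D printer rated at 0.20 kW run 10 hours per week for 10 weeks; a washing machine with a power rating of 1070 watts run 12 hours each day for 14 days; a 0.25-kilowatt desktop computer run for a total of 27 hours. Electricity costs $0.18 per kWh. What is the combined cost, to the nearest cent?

$37.63

incandescent bulb: Power = 0.3 A × 240 V = 72 W = 0.072 kW
incandescent bulb: Runtime = 5 h/day × 7 days = 35 h
incandescent bulb: 0.072 kW × 35 h = 2.52 kWh
3D printer: Runtime = 10 h/week × 10 weeks = 100 h
3D printer: 0.2 kW × 100 h = 20 kWh
washing machine: Runtime = 12 h/day × 14 days = 168 h
washing machine: 1.07 kW × 168 h = 179.76 kWh
desktop computer: 0.25 kW × 27 h = 6.75 kWh
Total energy = 209.03 kWh
Cost = 209.03 × $0.18 = $37.63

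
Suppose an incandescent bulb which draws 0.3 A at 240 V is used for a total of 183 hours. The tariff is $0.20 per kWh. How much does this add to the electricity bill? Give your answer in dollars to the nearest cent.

Power = 0.3 A × 240 V = 72 W = 0.072 kW
Energy = 0.072 kW × 183 h = 13.176 kWh
Cost = 13.176 kWh × $0.20/kWh = $2.64

$2.64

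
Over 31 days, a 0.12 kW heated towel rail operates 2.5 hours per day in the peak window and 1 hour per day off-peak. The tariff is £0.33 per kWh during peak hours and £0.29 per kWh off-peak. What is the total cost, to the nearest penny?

£4.15

Peak energy = 0.12 kW × 2.5 h × 31 = 9.3 kWh
Off-peak energy = 0.12 kW × 1 h × 31 = 3.72 kWh
Cost = 9.3 × £0.33 + 3.72 × £0.29 = £3.069 + £1.0788 = £4.15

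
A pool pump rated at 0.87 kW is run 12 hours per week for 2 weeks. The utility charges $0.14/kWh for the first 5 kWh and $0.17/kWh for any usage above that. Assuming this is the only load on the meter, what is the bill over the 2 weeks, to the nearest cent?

Runtime = 12 h/week × 2 weeks = 24 h
Energy = 0.87 kW × 24 h = 20.88 kWh
Tier 1 (0–5 kWh): 5 × $0.14 = $0.7
Above 5 kWh: 15.88 × $0.17 = $2.6996
Bill = $3.40

$3.40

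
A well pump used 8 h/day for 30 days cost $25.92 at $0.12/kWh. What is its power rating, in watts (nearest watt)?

Energy = $25.92 ÷ $0.12/kWh = 216 kWh
Runtime = 8 h/day × 30 days = 240 h
Power = 216 kWh ÷ 240 h = 0.9 kW = 900 W

900 W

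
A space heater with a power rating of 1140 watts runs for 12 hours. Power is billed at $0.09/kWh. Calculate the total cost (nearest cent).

Energy = 1.14 kW × 12 h = 13.68 kWh
Cost = 13.68 kWh × $0.09/kWh = $1.23

$1.23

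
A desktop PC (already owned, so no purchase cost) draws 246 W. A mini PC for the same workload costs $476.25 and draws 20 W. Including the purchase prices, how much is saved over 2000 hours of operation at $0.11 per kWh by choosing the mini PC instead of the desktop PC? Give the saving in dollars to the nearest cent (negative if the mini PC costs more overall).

desktop PC: $0.00 + (246/1000) kW × 2000 h × $0.11 = $0.00 + $54.12 = $54.12
mini PC: $476.25 + (20/1000) kW × 2000 h × $0.11 = $476.25 + $4.4 = $480.65
Saving = $54.12 − $480.65 = −$426.53

-$426.53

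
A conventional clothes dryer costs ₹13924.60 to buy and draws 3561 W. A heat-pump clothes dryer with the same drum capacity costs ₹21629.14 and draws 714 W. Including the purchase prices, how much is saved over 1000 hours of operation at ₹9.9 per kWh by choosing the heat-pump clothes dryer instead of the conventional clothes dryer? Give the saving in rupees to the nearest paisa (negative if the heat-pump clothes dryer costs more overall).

₹20480.76

conventional clothes dryer: ₹13924.60 + (3561/1000) kW × 1000 h × ₹9.9 = ₹13924.60 + ₹35253.9 = ₹49178.5
heat-pump clothes dryer: ₹21629.14 + (714/1000) kW × 1000 h × ₹9.9 = ₹21629.14 + ₹7068.6 = ₹28697.74
Saving = ₹49178.5 − ₹28697.74 = ₹20480.76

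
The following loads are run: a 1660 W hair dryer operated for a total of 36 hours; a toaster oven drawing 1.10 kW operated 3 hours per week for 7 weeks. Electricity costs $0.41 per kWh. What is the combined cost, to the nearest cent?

$33.97

hair dryer: 1.66 kW × 36 h = 59.76 kWh
toaster oven: Runtime = 3 h/week × 7 weeks = 21 h
toaster oven: 1.1 kW × 21 h = 23.1 kWh
Total energy = 82.86 kWh
Cost = 82.86 × $0.41 = $33.97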